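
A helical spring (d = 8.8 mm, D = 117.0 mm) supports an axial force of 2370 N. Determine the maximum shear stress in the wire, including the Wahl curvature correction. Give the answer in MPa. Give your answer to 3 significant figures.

1150 MPa

Spring index C = D/d = 117.0/8.8 = 13.2955
K_W = (4C−1)/(4C−4) + 0.615/C = 52.182/49.182 + 0.0463 = 1.1073
τ₀ = 8FD/(πd³) = 8·2370·117.0/(π·8.8³) = 2.21832e+06/2140.9 = 1036.2 MPa
τ_max = K·τ₀ = 1.1073 × 1036.2 = 1147.3 MPa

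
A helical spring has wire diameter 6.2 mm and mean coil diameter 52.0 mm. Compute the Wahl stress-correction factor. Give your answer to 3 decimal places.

1.175

C = D/d = 52.0/6.2 = 8.3871
K_W = (4C−1)/(4C−4) + 0.615/C = 32.548/29.548 + 0.0733 = 1.1749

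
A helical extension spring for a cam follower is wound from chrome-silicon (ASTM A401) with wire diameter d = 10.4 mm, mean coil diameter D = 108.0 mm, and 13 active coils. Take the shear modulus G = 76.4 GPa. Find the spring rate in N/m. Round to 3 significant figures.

6820 N/m

k = Gd⁴/(8D³N_a) = (76.4×10³ × 10.4⁴) / (8 × 108.0³ × 13)
  = 8.93772e+08 / 1.3101e+08 = 6.8222 N/mm = 6822.2 N/m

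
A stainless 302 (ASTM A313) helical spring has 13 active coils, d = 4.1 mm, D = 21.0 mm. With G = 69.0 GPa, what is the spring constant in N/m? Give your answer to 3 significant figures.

20200 N/m

k = Gd⁴/(8D³N_a) = (69.0×10³ × 4.1⁴) / (8 × 21.0³ × 13)
  = 1.94978e+07 / 963144 = 20.244 N/mm = 20244 N/m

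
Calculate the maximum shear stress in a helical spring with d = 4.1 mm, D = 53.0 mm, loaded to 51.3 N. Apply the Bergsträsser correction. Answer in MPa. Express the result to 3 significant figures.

111 MPa

Spring index C = D/d = 53.0/4.1 = 12.9268
K_B = (4C+2)/(4C−3) = 53.707/48.707 = 1.1027
τ₀ = 8FD/(πd³) = 8·51.3·53.0/(π·4.1³) = 21751.2/216.52 = 100.46 MPa
τ_max = K·τ₀ = 1.1027 × 100.46 = 110.77 MPa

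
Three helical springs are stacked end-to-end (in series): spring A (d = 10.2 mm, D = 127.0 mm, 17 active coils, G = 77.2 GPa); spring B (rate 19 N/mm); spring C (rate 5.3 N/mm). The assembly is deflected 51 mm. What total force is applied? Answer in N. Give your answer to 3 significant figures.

k_A = Gd⁴/(8D³N_a) = (77.2×10³)(10.2⁴)/(8·127.0³·17) = 2.9996 N/mm
Series: 1/k_eq = 1/2.9996 + 1/19 + 1/5.3 = 0.57469; k_eq = 1.7401 N/mm
F = k_eq·δ = 1.7401·51 = 88.744 N

88.7 N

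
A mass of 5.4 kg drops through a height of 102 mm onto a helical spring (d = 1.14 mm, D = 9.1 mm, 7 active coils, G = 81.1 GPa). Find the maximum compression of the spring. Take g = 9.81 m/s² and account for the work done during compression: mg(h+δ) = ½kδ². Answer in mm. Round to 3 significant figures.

k = Gd⁴/(8D³N_a) = (81.1×10³)(1.14⁴)/(8·9.1³·7) = 3.2458 N/mm
W = mg = 5.4 × 9.81 = 52.974 N
½kδ² − Wδ − Wh = 0 → δ = (W + √(W² + 2kWh))/k
δ = (52.974 + √(2806.2 + 35076.9))/3.2458 = (52.974 + 194.64)/3.2458 = 76.285 mm

76.3 mm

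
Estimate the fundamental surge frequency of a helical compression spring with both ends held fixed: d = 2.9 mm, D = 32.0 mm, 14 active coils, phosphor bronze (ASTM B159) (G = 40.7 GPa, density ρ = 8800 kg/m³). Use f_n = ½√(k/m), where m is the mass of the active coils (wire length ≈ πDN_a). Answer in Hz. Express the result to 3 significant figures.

k = Gd⁴/(8D³N_a) = (40.7×10³)(2.9⁴)/(8·32.0³·14) = 0.78437 N/mm = 784.37 N/m
Wire length L = πDN_a = π·32.0·14 = 1407.4 mm
m = ρ·(πd²/4)·L = 8800 × 6.6052×10⁻⁶ m² × 1.4074 m = 0.081808 kg
f_n = ½√(k/m) = 0.5·√(784.37/0.081808) = 0.5·√(9587.9) = 48.959 Hz

49.0 Hz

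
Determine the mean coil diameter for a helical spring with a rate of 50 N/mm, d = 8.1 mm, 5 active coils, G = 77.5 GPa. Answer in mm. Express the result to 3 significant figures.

D = (Gd⁴/(8N_a·k))^(1/3) = (77.5×10³·8.1⁴/(8·5·50))^(1/3)
  = (166806)^(1/3) = 55.0475 mm

55.0 mm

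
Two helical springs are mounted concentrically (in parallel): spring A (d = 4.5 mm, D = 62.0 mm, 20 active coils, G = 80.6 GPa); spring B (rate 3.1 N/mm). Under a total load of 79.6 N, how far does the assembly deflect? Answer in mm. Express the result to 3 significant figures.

k_A = Gd⁴/(8D³N_a) = (80.6×10³)(4.5⁴)/(8·62.0³·20) = 0.86674 N/mm
Parallel: k_eq = 0.86674 + 3.1 = 3.9667 N/mm
δ = F/k_eq = 79.6/3.9667 = 20.067 mm

20.1 mm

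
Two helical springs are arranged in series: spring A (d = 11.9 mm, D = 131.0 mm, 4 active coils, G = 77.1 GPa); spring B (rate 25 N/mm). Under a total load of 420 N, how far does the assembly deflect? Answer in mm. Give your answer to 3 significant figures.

36.3 mm

k_A = Gd⁴/(8D³N_a) = (77.1×10³)(11.9⁴)/(8·131.0³·4) = 21.492 N/mm
Series: 1/k_eq = 1/21.492 + 1/25 = 0.086529; k_eq = 11.557 N/mm
δ = F/k_eq = 420/11.557 = 36.342 mm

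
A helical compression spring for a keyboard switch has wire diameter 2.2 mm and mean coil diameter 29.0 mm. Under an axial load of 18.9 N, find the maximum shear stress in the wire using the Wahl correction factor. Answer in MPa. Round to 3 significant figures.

Spring index C = D/d = 29.0/2.2 = 13.1818
K_W = (4C−1)/(4C−4) + 0.615/C = 51.727/48.727 + 0.0467 = 1.1082
τ₀ = 8FD/(πd³) = 8·18.9·29.0/(π·2.2³) = 4384.8/33.452 = 131.08 MPa
τ_max = K·τ₀ = 1.1082 × 131.08 = 145.26 MPa

145 MPa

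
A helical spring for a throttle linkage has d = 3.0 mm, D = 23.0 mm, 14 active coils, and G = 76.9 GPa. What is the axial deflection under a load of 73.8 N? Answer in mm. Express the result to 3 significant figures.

k = Gd⁴/(8D³N_a) = (76.9×10³)(3.0⁴)/(8·23.0³·14) = 4.571 N/mm
δ = F/k = 73.8 / 4.571 = 16.145 mm

16.1 mm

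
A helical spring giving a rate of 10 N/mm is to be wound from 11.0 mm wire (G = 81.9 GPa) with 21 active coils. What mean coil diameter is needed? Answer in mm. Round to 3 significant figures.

89.4 mm

D = (Gd⁴/(8N_a·k))^(1/3) = (81.9×10³·11.0⁴/(8·21·10))^(1/3)
  = (713749)^(1/3) = 89.3679 mm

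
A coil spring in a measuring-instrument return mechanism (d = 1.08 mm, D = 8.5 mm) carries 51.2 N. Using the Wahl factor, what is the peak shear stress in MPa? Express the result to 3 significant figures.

Spring index C = D/d = 8.5/1.08 = 7.8704
K_W = (4C−1)/(4C−4) + 0.615/C = 30.481/27.481 + 0.0781 = 1.1873
τ₀ = 8FD/(πd³) = 8·51.2·8.5/(π·1.08³) = 3481.6/3.9575 = 879.75 MPa
τ_max = K·τ₀ = 1.1873 × 879.75 = 1044.5 MPa

1040 MPa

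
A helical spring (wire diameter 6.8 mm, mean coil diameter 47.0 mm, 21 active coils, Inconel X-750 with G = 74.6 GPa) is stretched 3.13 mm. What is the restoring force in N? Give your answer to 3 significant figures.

28.6 N

k = Gd⁴/(8D³N_a) = (74.6×10³)(6.8⁴)/(8·47.0³·21) = 9.1447 N/mm
F = k·δ = 9.1447 × 3.13 = 28.623 N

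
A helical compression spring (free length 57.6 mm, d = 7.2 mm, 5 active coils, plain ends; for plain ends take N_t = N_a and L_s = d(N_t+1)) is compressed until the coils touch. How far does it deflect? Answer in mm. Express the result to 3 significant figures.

N_t = 5; L_s = 7.2·6 = 43.2 mm
δ_solid = L₀ − L_s = 57.6 − 43.2 = 14.4 mm

14.4 mm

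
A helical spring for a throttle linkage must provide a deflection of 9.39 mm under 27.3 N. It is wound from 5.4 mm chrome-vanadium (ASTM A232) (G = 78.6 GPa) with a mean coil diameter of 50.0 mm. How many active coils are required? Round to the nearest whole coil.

Required rate k = F/δ = 27.3/9.39 = 2.9073 N/mm
N_a = Gd⁴/(8D³k) = (78.6×10³ × 5.4⁴)/(8 × 50.0³ × 2.9073)
    = 6.6834e+07 / 2.90735e+06 = 22.99 → 23 coils

23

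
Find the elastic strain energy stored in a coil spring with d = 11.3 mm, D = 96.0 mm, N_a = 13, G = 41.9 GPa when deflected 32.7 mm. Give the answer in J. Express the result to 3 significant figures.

3.97 J

k = Gd⁴/(8D³N_a) = (41.9×10³)(11.3⁴)/(8·96.0³·13) = 7.4247 N/mm
U = ½kδ² = 0.5 × 7.4247 × 32.7² = 3969.6 N·mm = 3.9696 J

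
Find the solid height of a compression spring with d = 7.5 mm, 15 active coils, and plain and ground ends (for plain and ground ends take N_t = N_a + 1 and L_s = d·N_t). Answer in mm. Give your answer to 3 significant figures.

plain and ground ends: N_t = N_a + 1 = 15 + 1 = 16
L_s = d·N_t = 7.5 × 16 = 120 mm

120 mm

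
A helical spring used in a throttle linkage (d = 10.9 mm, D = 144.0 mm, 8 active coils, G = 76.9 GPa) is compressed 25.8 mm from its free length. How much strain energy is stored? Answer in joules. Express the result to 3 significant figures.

1.89 J

k = Gd⁴/(8D³N_a) = (76.9×10³)(10.9⁴)/(8·144.0³·8) = 5.6802 N/mm
U = ½kδ² = 0.5 × 5.6802 × 25.8² = 1890.5 N·mm = 1.8905 J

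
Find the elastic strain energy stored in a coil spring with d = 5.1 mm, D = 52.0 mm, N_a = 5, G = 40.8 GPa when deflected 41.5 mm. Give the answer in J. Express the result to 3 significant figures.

k = Gd⁴/(8D³N_a) = (40.8×10³)(5.1⁴)/(8·52.0³·5) = 4.9076 N/mm
U = ½kδ² = 0.5 × 4.9076 × 41.5² = 4226.1 N·mm = 4.2261 J

4.23 J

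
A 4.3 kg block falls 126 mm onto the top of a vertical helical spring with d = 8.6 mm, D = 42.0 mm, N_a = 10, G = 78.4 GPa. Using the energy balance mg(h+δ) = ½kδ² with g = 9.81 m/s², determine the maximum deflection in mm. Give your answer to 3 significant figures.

12.7 mm

k = Gd⁴/(8D³N_a) = (78.4×10³)(8.6⁴)/(8·42.0³·10) = 72.356 N/mm
W = mg = 4.3 × 9.81 = 42.183 N
½kδ² − Wδ − Wh = 0 → δ = (W + √(W² + 2kWh))/k
δ = (42.183 + √(1779.4 + 769148))/72.356 = (42.183 + 878.02)/72.356 = 12.718 mm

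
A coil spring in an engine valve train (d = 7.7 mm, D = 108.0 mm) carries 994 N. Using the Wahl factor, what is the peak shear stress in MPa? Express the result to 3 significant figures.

Spring index C = D/d = 108.0/7.7 = 14.0260
K_W = (4C−1)/(4C−4) + 0.615/C = 55.104/52.104 + 0.0438 = 1.1014
τ₀ = 8FD/(πd³) = 8·994·108.0/(π·7.7³) = 858816/1434.2 = 598.79 MPa
τ_max = K·τ₀ = 1.1014 × 598.79 = 659.53 MPa

660 MPa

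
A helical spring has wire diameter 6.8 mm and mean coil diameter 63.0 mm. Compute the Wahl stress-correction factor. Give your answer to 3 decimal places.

1.157

C = D/d = 63.0/6.8 = 9.2647
K_W = (4C−1)/(4C−4) + 0.615/C = 36.059/33.059 + 0.0664 = 1.1571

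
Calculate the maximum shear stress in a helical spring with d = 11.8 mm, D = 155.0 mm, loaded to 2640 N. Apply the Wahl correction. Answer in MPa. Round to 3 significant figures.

Spring index C = D/d = 155.0/11.8 = 13.1356
K_W = (4C−1)/(4C−4) + 0.615/C = 51.542/48.542 + 0.0468 = 1.1086
τ₀ = 8FD/(πd³) = 8·2640·155.0/(π·11.8³) = 3.2736e+06/5161.7 = 634.21 MPa
τ_max = K·τ₀ = 1.1086 × 634.21 = 703.09 MPa

703 MPa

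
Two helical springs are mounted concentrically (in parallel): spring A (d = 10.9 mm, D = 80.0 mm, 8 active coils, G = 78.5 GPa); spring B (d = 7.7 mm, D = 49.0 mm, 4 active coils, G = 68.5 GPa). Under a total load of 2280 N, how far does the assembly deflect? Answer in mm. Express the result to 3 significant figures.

k_A = Gd⁴/(8D³N_a) = (78.5×10³)(10.9⁴)/(8·80.0³·8) = 33.816 N/mm
k_B = Gd⁴/(8D³N_a) = (68.5×10³)(7.7⁴)/(8·49.0³·4) = 63.961 N/mm
Parallel: k_eq = 33.816 + 63.961 = 97.777 N/mm
δ = F/k_eq = 2280/97.777 = 23.318 mm

23.3 mm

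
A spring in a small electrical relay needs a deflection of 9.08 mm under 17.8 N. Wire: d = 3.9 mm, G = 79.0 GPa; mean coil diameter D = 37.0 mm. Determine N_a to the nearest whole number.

23

Required rate k = F/δ = 17.8/9.08 = 1.9604 N/mm
N_a = Gd⁴/(8D³k) = (79.0×10³ × 3.9⁴)/(8 × 37.0³ × 1.9604)
    = 1.82762e+07 / 794382 = 23.01 → 23 coils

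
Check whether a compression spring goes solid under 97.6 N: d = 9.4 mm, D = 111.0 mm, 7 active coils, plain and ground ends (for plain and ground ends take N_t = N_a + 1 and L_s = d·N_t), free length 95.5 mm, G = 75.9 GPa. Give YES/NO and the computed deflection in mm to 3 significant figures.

NO, δ = 12.6 mm

k = Gd⁴/(8D³N_a) = (75.9×10³)(9.4⁴)/(8·111.0³·7) = 7.7374 N/mm
N_t = 8; L_s = 9.4·8 = 75.2 mm; δ_solid = L₀ − L_s = 95.5 − 75.2 = 20.3 mm
δ = F/k = 97.6/7.7374 = 12.614 mm
δ < δ_solid → spring does not go solid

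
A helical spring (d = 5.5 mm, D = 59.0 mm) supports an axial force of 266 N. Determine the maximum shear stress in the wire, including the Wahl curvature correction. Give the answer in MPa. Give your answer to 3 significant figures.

Spring index C = D/d = 59.0/5.5 = 10.7273
K_W = (4C−1)/(4C−4) + 0.615/C = 41.909/38.909 + 0.0573 = 1.1344
τ₀ = 8FD/(πd³) = 8·266·59.0/(π·5.5³) = 125552/522.68 = 240.21 MPa
τ_max = K·τ₀ = 1.1344 × 240.21 = 272.5 MPa

272 MPa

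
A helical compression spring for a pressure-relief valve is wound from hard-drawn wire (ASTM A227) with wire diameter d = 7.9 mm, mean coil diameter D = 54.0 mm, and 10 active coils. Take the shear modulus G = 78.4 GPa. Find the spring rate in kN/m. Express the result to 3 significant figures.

24.2 kN/m

k = Gd⁴/(8D³N_a) = (78.4×10³ × 7.9⁴) / (8 × 54.0³ × 10)
  = 3.05369e+08 / 1.25971e+07 = 24.241 N/mm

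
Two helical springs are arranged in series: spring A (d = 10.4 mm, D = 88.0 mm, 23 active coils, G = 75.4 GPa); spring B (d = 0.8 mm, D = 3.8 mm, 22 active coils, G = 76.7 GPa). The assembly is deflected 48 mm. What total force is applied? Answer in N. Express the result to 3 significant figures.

107 N

k_A = Gd⁴/(8D³N_a) = (75.4×10³)(10.4⁴)/(8·88.0³·23) = 7.0346 N/mm
k_B = Gd⁴/(8D³N_a) = (76.7×10³)(0.8⁴)/(8·3.8³·22) = 3.2531 N/mm
Series: 1/k_eq = 1/7.0346 + 1/3.2531 = 0.44956; k_eq = 2.2244 N/mm
F = k_eq·δ = 2.2244·48 = 106.77 N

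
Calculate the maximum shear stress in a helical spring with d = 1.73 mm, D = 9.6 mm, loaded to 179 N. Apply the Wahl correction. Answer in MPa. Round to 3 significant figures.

Spring index C = D/d = 9.6/1.73 = 5.5491
K_W = (4C−1)/(4C−4) + 0.615/C = 21.197/18.197 + 0.1108 = 1.2757
τ₀ = 8FD/(πd³) = 8·179·9.6/(π·1.73³) = 13747.2/16.266 = 845.13 MPa
τ_max = K·τ₀ = 1.2757 × 845.13 = 1078.1 MPa

1080 MPa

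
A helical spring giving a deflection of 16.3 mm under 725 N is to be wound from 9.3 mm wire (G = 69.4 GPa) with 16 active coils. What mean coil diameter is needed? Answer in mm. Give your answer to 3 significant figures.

45.0 mm

Required rate k = F/δ = 725/16.3 = 44.479 N/mm
D = (Gd⁴/(8N_a·k))^(1/3) = (69.4×10³·9.3⁴/(8·16·44.479))^(1/3)
  = (91186.6)^(1/3) = 45.0101 mm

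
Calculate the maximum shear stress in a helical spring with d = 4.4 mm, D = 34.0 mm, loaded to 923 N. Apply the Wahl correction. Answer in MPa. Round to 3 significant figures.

Spring index C = D/d = 34.0/4.4 = 7.7273
K_W = (4C−1)/(4C−4) + 0.615/C = 29.909/26.909 + 0.0796 = 1.1911
τ₀ = 8FD/(πd³) = 8·923·34.0/(π·4.4³) = 251056/267.61 = 938.13 MPa
τ_max = K·τ₀ = 1.1911 × 938.13 = 1117.4 MPa

1120 MPa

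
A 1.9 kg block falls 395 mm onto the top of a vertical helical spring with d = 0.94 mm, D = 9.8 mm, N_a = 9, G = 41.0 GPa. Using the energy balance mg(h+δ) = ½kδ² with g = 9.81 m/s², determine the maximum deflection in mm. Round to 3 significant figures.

k = Gd⁴/(8D³N_a) = (41.0×10³)(0.94⁴)/(8·9.8³·9) = 0.47237 N/mm
W = mg = 1.9 × 9.81 = 18.639 N
½kδ² − Wδ − Wh = 0 → δ = (W + √(W² + 2kWh))/k
δ = (18.639 + √(347.41 + 6955.59))/0.47237 = (18.639 + 85.458)/0.47237 = 220.37 mm

220 mm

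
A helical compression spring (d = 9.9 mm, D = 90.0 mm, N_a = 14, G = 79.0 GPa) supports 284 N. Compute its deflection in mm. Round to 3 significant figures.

k = Gd⁴/(8D³N_a) = (79.0×10³)(9.9⁴)/(8·90.0³·14) = 9.2944 N/mm
δ = F/k = 284 / 9.2944 = 30.556 mm

30.6 mm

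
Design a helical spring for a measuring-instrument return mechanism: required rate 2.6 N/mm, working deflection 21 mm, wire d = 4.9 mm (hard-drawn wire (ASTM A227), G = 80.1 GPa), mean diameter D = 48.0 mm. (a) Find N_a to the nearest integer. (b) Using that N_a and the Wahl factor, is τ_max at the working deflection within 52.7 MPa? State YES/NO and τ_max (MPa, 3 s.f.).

(a) 20 coils; (b) NO, τ_max = 65.4 MPa

N_a = Gd⁴/(8D³k) = (80.1×10³)(4.9⁴)/(8·48.0³·2.6) = 20.07 → N_a = 20
Actual rate k = Gd⁴/(8D³·20) = 2.6096 N/mm
Working load F = kδ = 2.6096·21 = 54.801 N
C = 48.0/4.9 = 9.7959; K_W = (4C−1)/(4C−4)+0.615/C = 1.1480
τ_max = K_W·8FD/(πd³) = 1.1480·56.936 = 65.365 MPa
τ_max > 52.7 MPa → exceeds allowable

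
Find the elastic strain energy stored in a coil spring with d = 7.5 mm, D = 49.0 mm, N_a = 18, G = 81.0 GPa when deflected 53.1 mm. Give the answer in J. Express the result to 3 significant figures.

21.3 J

k = Gd⁴/(8D³N_a) = (81.0×10³)(7.5⁴)/(8·49.0³·18) = 15.128 N/mm
U = ½kδ² = 0.5 × 15.128 × 53.1² = 21327 N·mm = 21.327 J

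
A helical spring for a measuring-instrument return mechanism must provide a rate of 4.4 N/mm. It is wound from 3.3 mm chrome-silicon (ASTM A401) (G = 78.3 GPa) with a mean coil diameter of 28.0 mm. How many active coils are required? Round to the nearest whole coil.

12

N_a = Gd⁴/(8D³k) = (78.3×10³ × 3.3⁴)/(8 × 28.0³ × 4.4)
    = 9.28576e+06 / 772710 = 12.02 → 12 coils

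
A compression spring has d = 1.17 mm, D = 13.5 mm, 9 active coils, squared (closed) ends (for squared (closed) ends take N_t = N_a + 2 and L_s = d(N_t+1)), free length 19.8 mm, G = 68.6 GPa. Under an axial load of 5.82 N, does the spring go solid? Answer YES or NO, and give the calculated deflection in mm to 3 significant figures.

k = Gd⁴/(8D³N_a) = (68.6×10³)(1.17⁴)/(8·13.5³·9) = 0.72566 N/mm
N_t = 11; L_s = 1.17·12 = 14.04 mm; δ_solid = L₀ − L_s = 19.8 − 14.04 = 5.76 mm
δ = F/k = 5.82/0.72566 = 8.0203 mm
δ ≥ δ_solid → spring goes solid

YES, δ = 8.02 mm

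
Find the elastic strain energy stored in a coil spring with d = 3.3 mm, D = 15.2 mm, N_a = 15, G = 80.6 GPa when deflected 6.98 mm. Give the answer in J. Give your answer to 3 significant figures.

0.553 J

k = Gd⁴/(8D³N_a) = (80.6×10³)(3.3⁴)/(8·15.2³·15) = 22.682 N/mm
U = ½kδ² = 0.5 × 22.682 × 6.98² = 552.53 N·mm = 0.55253 J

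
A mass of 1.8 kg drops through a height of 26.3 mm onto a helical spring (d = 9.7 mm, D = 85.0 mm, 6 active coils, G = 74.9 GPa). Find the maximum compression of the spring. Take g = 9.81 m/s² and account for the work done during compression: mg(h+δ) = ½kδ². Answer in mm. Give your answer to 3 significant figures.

k = Gd⁴/(8D³N_a) = (74.9×10³)(9.7⁴)/(8·85.0³·6) = 22.494 N/mm
W = mg = 1.8 × 9.81 = 17.658 N
½kδ² − Wδ − Wh = 0 → δ = (W + √(W² + 2kWh))/k
δ = (17.658 + √(311.8 + 20892.9))/22.494 = (17.658 + 145.62)/22.494 = 7.2586 mm

7.26 mm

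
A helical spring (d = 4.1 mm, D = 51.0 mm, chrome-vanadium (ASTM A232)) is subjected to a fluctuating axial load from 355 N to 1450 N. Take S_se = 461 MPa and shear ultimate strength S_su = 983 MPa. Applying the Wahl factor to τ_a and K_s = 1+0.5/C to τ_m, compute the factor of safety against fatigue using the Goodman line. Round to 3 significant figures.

0.233

C = D/d = 51.0/4.1 = 12.4390; K_W = (4C−1)/(4C−4)+0.615/C = 1.1150; K_s = 1+0.5/C = 1.0402
F_a = (F_max−F_min)/2 = 547.5 N; F_m = (F_max+F_min)/2 = 902.5 N
τ_a = K_W·8F_aD/(πd³) = 1.1150 × 1031.7 = 1150.3 MPa
τ_m = K_s·8F_mD/(πd³) = 1.0402 × 1700.6 = 1769 MPa
Goodman: 1/n_f = τ_a/S_se + τ_m/S_su = 1150.3/461 + 1769/983 = 2.49528 + 1.79957 = 4.2948
n_f = 1/4.2948 = 0.2328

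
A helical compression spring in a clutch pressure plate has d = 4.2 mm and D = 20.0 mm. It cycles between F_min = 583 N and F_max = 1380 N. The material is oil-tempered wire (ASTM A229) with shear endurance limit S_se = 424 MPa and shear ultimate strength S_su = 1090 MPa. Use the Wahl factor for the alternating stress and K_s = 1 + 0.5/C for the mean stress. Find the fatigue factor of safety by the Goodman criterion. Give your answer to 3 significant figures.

0.648

C = D/d = 20.0/4.2 = 4.7619; K_W = (4C−1)/(4C−4)+0.615/C = 1.3285; K_s = 1+0.5/C = 1.1050
F_a = (F_max−F_min)/2 = 398.5 N; F_m = (F_max+F_min)/2 = 981.5 N
τ_a = K_W·8F_aD/(πd³) = 1.3285 × 273.94 = 363.93 MPa
τ_m = K_s·8F_mD/(πd³) = 1.1050 × 674.7 = 745.55 MPa
Goodman: 1/n_f = τ_a/S_se + τ_m/S_su = 363.93/424 + 745.55/1090 = 0.85833 + 0.68399 = 1.5423
n_f = 1/1.5423 = 0.6484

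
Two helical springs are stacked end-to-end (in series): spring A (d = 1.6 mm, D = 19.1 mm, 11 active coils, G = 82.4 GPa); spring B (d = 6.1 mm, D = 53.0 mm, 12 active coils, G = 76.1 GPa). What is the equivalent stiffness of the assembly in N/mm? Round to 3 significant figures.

k_A = Gd⁴/(8D³N_a) = (82.4×10³)(1.6⁴)/(8·19.1³·11) = 0.88069 N/mm
k_B = Gd⁴/(8D³N_a) = (76.1×10³)(6.1⁴)/(8·53.0³·12) = 7.3723 N/mm
Series: 1/k_eq = 1/0.88069 + 1/7.3723 = 1.2711; k_eq = 0.78671 N/mm

0.787 N/mm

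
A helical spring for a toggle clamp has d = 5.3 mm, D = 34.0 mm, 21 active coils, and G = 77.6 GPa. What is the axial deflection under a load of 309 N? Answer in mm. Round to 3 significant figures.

k = Gd⁴/(8D³N_a) = (77.6×10³)(5.3⁴)/(8·34.0³·21) = 9.273 N/mm
δ = F/k = 309 / 9.273 = 33.323 mm

33.3 mm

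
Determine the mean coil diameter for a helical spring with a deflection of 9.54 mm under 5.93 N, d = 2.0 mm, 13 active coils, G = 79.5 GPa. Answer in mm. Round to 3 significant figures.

Required rate k = F/δ = 5.93/9.54 = 0.62159 N/mm
D = (Gd⁴/(8N_a·k))^(1/3) = (79.5×10³·2.0⁴/(8·13·0.62159))^(1/3)
  = (19676.5)^(1/3) = 26.9970 mm

27.0 mm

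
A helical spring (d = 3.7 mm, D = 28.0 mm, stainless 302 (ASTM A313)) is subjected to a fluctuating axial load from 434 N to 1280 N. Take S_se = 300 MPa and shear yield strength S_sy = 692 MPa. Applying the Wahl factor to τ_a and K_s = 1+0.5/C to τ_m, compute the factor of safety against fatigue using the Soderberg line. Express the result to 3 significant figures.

C = D/d = 28.0/3.7 = 7.5676; K_W = (4C−1)/(4C−4)+0.615/C = 1.1955; K_s = 1+0.5/C = 1.0661
F_a = (F_max−F_min)/2 = 423 N; F_m = (F_max+F_min)/2 = 857 N
τ_a = K_W·8F_aD/(πd³) = 1.1955 × 595.43 = 711.82 MPa
τ_m = K_s·8F_mD/(πd³) = 1.0661 × 1206.4 = 1286.1 MPa
Soderberg: 1/n_f = τ_a/S_se + τ_m/S_sy = 711.82/300 + 1286.1/692 = 2.37273 + 1.85846 = 4.2312
n_f = 1/4.2312 = 0.2363

0.236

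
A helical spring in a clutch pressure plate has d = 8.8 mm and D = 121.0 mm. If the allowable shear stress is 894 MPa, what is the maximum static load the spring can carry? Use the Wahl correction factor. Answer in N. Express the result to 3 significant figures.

C = D/d = 121.0/8.8 = 13.7500
K_W = (4C−1)/(4C−4) + 0.615/C = 54.000/51.000 + 0.0447 = 1.1036
τ_max = K·8FD/(πd³) → F_max = τ_allow·πd³/(8DK)
F_max = 894·π·8.8³/(8·121.0·1.1036) = 1.914e+06/1068.2 = 1791.7 N

1790 N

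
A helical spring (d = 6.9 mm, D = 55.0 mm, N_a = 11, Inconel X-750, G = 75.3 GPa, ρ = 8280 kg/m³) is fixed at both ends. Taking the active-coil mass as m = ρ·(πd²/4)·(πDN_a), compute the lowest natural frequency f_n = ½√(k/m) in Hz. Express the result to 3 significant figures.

k = Gd⁴/(8D³N_a) = (75.3×10³)(6.9⁴)/(8·55.0³·11) = 11.658 N/mm = 11658 N/m
Wire length L = πDN_a = π·55.0·11 = 1900.7 mm
m = ρ·(πd²/4)·L = 8280 × 37.393×10⁻⁶ m² × 1.9007 m = 0.58847 kg
f_n = ½√(k/m) = 0.5·√(11658/0.58847) = 0.5·√(19811) = 70.375 Hz

70.4 Hz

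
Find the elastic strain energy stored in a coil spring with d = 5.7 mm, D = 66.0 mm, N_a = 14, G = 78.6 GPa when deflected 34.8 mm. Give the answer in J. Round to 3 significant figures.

k = Gd⁴/(8D³N_a) = (78.6×10³)(5.7⁴)/(8·66.0³·14) = 2.5767 N/mm
U = ½kδ² = 0.5 × 2.5767 × 34.8² = 1560.3 N·mm = 1.5603 J

1.56 J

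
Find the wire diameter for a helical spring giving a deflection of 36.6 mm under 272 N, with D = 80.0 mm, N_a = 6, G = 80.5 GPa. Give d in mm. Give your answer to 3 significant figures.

6.90 mm

Required rate k = F/δ = 272/36.6 = 7.4317 N/mm
d = (8D³N_a·k / G)^(1/4) = (8·80.0³·6·7.4317 / (80.5×10³))^0.25
  = (2268.8)^0.25 = 6.9016 mm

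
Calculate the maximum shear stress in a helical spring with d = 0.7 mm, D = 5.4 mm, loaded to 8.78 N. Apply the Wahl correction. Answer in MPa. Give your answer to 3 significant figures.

419 MPa

Spring index C = D/d = 5.4/0.7 = 7.7143
K_W = (4C−1)/(4C−4) + 0.615/C = 29.857/26.857 + 0.0797 = 1.1914
τ₀ = 8FD/(πd³) = 8·8.78·5.4/(π·0.7³) = 379.296/1.0776 = 351.99 MPa
τ_max = K·τ₀ = 1.1914 × 351.99 = 419.37 MPa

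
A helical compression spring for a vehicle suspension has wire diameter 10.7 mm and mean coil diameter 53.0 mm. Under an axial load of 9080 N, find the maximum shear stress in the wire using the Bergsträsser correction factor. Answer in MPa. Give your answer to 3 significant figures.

1300 MPa

Spring index C = D/d = 53.0/10.7 = 4.9533
K_B = (4C+2)/(4C−3) = 21.813/16.813 = 1.2974
τ₀ = 8FD/(πd³) = 8·9080·53.0/(π·10.7³) = 3.84992e+06/3848.6 = 1000.3 MPa
τ_max = K·τ₀ = 1.2974 × 1000.3 = 1297.8 MPa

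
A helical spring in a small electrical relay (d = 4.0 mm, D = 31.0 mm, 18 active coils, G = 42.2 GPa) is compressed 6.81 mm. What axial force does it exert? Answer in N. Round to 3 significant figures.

k = Gd⁴/(8D³N_a) = (42.2×10³)(4.0⁴)/(8·31.0³·18) = 2.5183 N/mm
F = k·δ = 2.5183 × 6.81 = 17.15 N

17.1 N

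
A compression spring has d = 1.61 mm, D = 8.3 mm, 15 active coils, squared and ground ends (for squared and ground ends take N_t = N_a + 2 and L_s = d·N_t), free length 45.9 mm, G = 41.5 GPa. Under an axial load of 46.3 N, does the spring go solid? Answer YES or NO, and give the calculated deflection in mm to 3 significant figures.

NO, δ = 11.4 mm

k = Gd⁴/(8D³N_a) = (41.5×10³)(1.61⁴)/(8·8.3³·15) = 4.0638 N/mm
N_t = 17; L_s = 1.61·17 = 27.37 mm; δ_solid = L₀ − L_s = 45.9 − 27.37 = 18.53 mm
δ = F/k = 46.3/4.0638 = 11.393 mm
δ < δ_solid → spring does not go solid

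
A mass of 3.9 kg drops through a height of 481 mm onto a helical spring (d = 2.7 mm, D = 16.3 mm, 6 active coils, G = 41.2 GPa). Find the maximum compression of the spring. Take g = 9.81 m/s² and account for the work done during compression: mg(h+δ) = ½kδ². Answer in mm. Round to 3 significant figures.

k = Gd⁴/(8D³N_a) = (41.2×10³)(2.7⁴)/(8·16.3³·6) = 10.533 N/mm
W = mg = 3.9 × 9.81 = 38.259 N
½kδ² − Wδ − Wh = 0 → δ = (W + √(W² + 2kWh))/k
δ = (38.259 + √(1463.8 + 387665))/10.533 = (38.259 + 623.8)/10.533 = 62.856 mm

62.9 mm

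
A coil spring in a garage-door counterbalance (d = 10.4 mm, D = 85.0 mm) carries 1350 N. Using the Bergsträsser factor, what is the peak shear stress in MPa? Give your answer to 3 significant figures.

Spring index C = D/d = 85.0/10.4 = 8.1731
K_B = (4C+2)/(4C−3) = 34.692/29.692 = 1.1684
τ₀ = 8FD/(πd³) = 8·1350·85.0/(π·10.4³) = 918000/3533.9 = 259.77 MPa
τ_max = K·τ₀ = 1.1684 × 259.77 = 303.52 MPa

304 MPa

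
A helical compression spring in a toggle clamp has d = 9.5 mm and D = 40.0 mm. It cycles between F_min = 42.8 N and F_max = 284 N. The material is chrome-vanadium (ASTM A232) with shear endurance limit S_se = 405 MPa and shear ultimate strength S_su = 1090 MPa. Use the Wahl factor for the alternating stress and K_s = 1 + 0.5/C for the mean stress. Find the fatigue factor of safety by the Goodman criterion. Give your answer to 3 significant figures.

C = D/d = 40.0/9.5 = 4.2105; K_W = (4C−1)/(4C−4)+0.615/C = 1.3797; K_s = 1+0.5/C = 1.1187
F_a = (F_max−F_min)/2 = 120.6 N; F_m = (F_max+F_min)/2 = 163.4 N
τ_a = K_W·8F_aD/(πd³) = 1.3797 × 14.328 = 19.767 MPa
τ_m = K_s·8F_mD/(πd³) = 1.1187 × 19.412 = 21.718 MPa
Goodman: 1/n_f = τ_a/S_se + τ_m/S_su = 19.767/405 + 21.718/1090 = 0.04881 + 0.01992 = 0.068733
n_f = 1/0.068733 = 14.55

14.5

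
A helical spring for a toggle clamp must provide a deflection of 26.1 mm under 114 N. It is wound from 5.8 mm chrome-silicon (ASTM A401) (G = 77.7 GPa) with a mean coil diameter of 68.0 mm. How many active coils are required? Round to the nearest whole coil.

8

Required rate k = F/δ = 114/26.1 = 4.3678 N/mm
N_a = Gd⁴/(8D³k) = (77.7×10³ × 5.8⁴)/(8 × 68.0³ × 4.3678)
    = 8.79292e+07 / 1.0987e+07 = 8.003 → 8 coils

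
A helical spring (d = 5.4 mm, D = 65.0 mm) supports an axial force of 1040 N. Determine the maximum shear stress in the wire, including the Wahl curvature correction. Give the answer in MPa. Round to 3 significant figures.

Spring index C = D/d = 65.0/5.4 = 12.0370
K_W = (4C−1)/(4C−4) + 0.615/C = 47.148/44.148 + 0.0511 = 1.1190
τ₀ = 8FD/(πd³) = 8·1040·65.0/(π·5.4³) = 540800/494.69 = 1093.2 MPa
τ_max = K·τ₀ = 1.1190 × 1093.2 = 1223.4 MPa

1220 MPa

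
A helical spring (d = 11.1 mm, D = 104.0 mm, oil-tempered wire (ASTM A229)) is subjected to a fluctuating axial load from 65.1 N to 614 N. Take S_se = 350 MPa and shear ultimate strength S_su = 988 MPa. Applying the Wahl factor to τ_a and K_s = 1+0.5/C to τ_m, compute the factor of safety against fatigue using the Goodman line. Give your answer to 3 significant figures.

4.07

C = D/d = 104.0/11.1 = 9.3694; K_W = (4C−1)/(4C−4)+0.615/C = 1.1553; K_s = 1+0.5/C = 1.0534
F_a = (F_max−F_min)/2 = 274.45 N; F_m = (F_max+F_min)/2 = 339.55 N
τ_a = K_W·8F_aD/(πd³) = 1.1553 × 53.146 = 61.397 MPa
τ_m = K_s·8F_mD/(πd³) = 1.0534 × 65.752 = 69.261 MPa
Goodman: 1/n_f = τ_a/S_se + τ_m/S_su = 61.397/350 + 69.261/988 = 0.17542 + 0.07010 = 0.24552
n_f = 1/0.24552 = 4.073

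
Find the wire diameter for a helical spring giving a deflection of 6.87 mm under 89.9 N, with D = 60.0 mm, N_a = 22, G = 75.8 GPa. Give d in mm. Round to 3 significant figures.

9.00 mm

Required rate k = F/δ = 89.9/6.87 = 13.086 N/mm
d = (8D³N_a·k / G)^(1/4) = (8·60.0³·22·13.086 / (75.8×10³))^0.25
  = (6563)^0.25 = 9.0007 mm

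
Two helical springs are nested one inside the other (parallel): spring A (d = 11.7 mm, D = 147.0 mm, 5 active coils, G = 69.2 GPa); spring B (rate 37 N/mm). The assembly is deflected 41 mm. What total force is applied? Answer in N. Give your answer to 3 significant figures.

k_A = Gd⁴/(8D³N_a) = (69.2×10³)(11.7⁴)/(8·147.0³·5) = 10.206 N/mm
Parallel: k_eq = 10.206 + 37 = 47.206 N/mm
F = k_eq·δ = 47.206·41 = 1935.4 N

1940 N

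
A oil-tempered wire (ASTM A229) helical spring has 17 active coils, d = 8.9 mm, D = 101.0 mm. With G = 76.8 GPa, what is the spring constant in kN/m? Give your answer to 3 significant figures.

k = Gd⁴/(8D³N_a) = (76.8×10³ × 8.9⁴) / (8 × 101.0³ × 17)
  = 4.8186e+08 / 1.40121e+08 = 3.4389 N/mm

3.44 kN/m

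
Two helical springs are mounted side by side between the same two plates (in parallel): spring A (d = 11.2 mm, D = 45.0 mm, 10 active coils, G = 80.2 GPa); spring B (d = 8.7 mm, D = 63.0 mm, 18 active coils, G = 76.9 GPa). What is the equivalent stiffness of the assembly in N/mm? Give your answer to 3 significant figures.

185 N/mm

k_A = Gd⁴/(8D³N_a) = (80.2×10³)(11.2⁴)/(8·45.0³·10) = 173.11 N/mm
k_B = Gd⁴/(8D³N_a) = (76.9×10³)(8.7⁴)/(8·63.0³·18) = 12.235 N/mm
Parallel: k_eq = 173.11 + 12.235 = 185.34 N/mm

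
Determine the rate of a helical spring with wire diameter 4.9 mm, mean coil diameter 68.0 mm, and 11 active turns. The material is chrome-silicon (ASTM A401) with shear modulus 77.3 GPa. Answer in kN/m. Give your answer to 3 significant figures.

k = Gd⁴/(8D³N_a) = (77.3×10³ × 4.9⁴) / (8 × 68.0³ × 11)
  = 4.45619e+07 / 2.767e+07 = 1.6105 N/mm

1.61 kN/m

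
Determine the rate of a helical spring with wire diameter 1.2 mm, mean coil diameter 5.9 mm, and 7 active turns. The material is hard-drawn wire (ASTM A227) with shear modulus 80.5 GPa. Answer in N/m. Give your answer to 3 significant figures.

k = Gd⁴/(8D³N_a) = (80.5×10³ × 1.2⁴) / (8 × 5.9³ × 7)
  = 166925 / 11501.2 = 14.514 N/mm = 14514 N/m

14500 N/m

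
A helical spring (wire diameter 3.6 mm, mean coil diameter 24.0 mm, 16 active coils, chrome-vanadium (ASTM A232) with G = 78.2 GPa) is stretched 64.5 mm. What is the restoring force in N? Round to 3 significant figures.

479 N

k = Gd⁴/(8D³N_a) = (78.2×10³)(3.6⁴)/(8·24.0³·16) = 7.4229 N/mm
F = k·δ = 7.4229 × 64.5 = 478.78 N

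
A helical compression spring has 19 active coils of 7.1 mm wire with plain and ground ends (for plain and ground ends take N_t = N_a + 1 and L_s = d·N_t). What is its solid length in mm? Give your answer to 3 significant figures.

plain and ground ends: N_t = N_a + 1 = 19 + 1 = 20
L_s = d·N_t = 7.1 × 20 = 142 mm

142 mm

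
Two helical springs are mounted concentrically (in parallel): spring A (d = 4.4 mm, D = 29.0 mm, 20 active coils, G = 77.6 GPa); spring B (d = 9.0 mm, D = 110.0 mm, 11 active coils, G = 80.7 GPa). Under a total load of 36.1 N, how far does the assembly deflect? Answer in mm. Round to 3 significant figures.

3.01 mm

k_A = Gd⁴/(8D³N_a) = (77.6×10³)(4.4⁴)/(8·29.0³·20) = 7.4535 N/mm
k_B = Gd⁴/(8D³N_a) = (80.7×10³)(9.0⁴)/(8·110.0³·11) = 4.5205 N/mm
Parallel: k_eq = 7.4535 + 4.5205 = 11.974 N/mm
δ = F/k_eq = 36.1/11.974 = 3.0149 mm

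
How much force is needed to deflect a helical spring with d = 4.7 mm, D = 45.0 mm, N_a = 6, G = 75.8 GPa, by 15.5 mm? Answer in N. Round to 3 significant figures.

k = Gd⁴/(8D³N_a) = (75.8×10³)(4.7⁴)/(8·45.0³·6) = 8.4563 N/mm
F = k·δ = 8.4563 × 15.5 = 131.07 N

131 N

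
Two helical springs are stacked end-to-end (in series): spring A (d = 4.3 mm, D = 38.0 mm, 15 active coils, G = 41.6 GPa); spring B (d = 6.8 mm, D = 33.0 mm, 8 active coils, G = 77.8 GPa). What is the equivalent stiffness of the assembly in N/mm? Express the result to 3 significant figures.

k_A = Gd⁴/(8D³N_a) = (41.6×10³)(4.3⁴)/(8·38.0³·15) = 2.1599 N/mm
k_B = Gd⁴/(8D³N_a) = (77.8×10³)(6.8⁴)/(8·33.0³·8) = 72.326 N/mm
Series: 1/k_eq = 1/2.1599 + 1/72.326 = 0.47681; k_eq = 2.0973 N/mm

2.10 N/mm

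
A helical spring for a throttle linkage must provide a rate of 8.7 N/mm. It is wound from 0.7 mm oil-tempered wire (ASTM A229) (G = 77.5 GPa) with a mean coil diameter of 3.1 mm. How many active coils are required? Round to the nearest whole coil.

9

N_a = Gd⁴/(8D³k) = (77.5×10³ × 0.7⁴)/(8 × 3.1³ × 8.7)
    = 18607.7 / 2073.45 = 8.974 → 9 coils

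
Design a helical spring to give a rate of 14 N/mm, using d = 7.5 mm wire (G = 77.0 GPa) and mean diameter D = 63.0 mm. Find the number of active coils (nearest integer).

9

N_a = Gd⁴/(8D³k) = (77.0×10³ × 7.5⁴)/(8 × 63.0³ × 14)
    = 2.43633e+08 / 2.80053e+07 = 8.7 → 9 coils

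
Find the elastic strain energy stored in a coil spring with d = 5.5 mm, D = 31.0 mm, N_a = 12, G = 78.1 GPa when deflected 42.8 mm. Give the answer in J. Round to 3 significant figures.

22.9 J

k = Gd⁴/(8D³N_a) = (78.1×10³)(5.5⁴)/(8·31.0³·12) = 24.989 N/mm
U = ½kδ² = 0.5 × 24.989 × 42.8² = 22888 N·mm = 22.888 J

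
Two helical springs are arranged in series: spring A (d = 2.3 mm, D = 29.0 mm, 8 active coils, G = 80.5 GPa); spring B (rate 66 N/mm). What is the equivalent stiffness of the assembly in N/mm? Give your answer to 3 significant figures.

k_A = Gd⁴/(8D³N_a) = (80.5×10³)(2.3⁴)/(8·29.0³·8) = 1.4432 N/mm
Series: 1/k_eq = 1/1.4432 + 1/66 = 0.70805; k_eq = 1.4123 N/mm

1.41 N/mm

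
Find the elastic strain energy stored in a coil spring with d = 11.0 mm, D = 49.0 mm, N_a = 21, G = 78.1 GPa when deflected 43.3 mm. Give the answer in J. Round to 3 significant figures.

54.2 J

k = Gd⁴/(8D³N_a) = (78.1×10³)(11.0⁴)/(8·49.0³·21) = 57.853 N/mm
U = ½kδ² = 0.5 × 57.853 × 43.3² = 54234 N·mm = 54.234 J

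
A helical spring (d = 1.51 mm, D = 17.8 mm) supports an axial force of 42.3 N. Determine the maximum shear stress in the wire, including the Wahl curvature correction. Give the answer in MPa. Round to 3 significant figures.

Spring index C = D/d = 17.8/1.51 = 11.7881
K_W = (4C−1)/(4C−4) + 0.615/C = 46.152/43.152 + 0.0522 = 1.1217
τ₀ = 8FD/(πd³) = 8·42.3·17.8/(π·1.51³) = 6023.52/10.816 = 556.89 MPa
τ_max = K·τ₀ = 1.1217 × 556.89 = 624.66 MPa

625 MPa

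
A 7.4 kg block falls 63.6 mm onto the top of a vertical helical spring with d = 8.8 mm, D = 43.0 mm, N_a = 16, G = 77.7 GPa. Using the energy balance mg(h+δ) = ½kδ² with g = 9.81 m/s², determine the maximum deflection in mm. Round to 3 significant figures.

k = Gd⁴/(8D³N_a) = (77.7×10³)(8.8⁴)/(8·43.0³·16) = 45.786 N/mm
W = mg = 7.4 × 9.81 = 72.594 N
½kδ² − Wδ − Wh = 0 → δ = (W + √(W² + 2kWh))/k
δ = (72.594 + √(5269.9 + 422790))/45.786 = (72.594 + 654.26)/45.786 = 15.875 mm

15.9 mm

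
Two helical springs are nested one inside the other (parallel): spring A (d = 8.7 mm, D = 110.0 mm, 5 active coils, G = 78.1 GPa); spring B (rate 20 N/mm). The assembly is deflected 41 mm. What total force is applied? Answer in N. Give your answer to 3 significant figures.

1160 N

k_A = Gd⁴/(8D³N_a) = (78.1×10³)(8.7⁴)/(8·110.0³·5) = 8.4041 N/mm
Parallel: k_eq = 8.4041 + 20 = 28.404 N/mm
F = k_eq·δ = 28.404·41 = 1164.6 N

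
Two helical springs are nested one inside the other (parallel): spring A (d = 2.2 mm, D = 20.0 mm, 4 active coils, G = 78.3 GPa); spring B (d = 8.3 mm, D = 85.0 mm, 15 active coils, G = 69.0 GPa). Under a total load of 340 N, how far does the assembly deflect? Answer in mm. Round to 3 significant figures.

29.3 mm

k_A = Gd⁴/(8D³N_a) = (78.3×10³)(2.2⁴)/(8·20.0³·4) = 7.1649 N/mm
k_B = Gd⁴/(8D³N_a) = (69.0×10³)(8.3⁴)/(8·85.0³·15) = 4.4435 N/mm
Parallel: k_eq = 7.1649 + 4.4435 = 11.608 N/mm
δ = F/k_eq = 340/11.608 = 29.289 mm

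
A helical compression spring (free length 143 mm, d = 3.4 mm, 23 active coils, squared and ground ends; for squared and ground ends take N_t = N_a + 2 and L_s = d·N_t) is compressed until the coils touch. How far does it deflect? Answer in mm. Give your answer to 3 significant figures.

N_t = 25; L_s = 3.4·25 = 85 mm
δ_solid = L₀ − L_s = 143 − 85 = 58 mm

58.0 mm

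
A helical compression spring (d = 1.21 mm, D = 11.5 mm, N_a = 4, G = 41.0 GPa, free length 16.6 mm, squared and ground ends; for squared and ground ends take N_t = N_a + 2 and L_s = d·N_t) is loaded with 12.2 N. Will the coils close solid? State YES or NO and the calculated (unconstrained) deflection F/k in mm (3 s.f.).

NO, δ = 6.76 mm

k = Gd⁴/(8D³N_a) = (41.0×10³)(1.21⁴)/(8·11.5³·4) = 1.8059 N/mm
N_t = 6; L_s = 1.21·6 = 7.26 mm; δ_solid = L₀ − L_s = 16.6 − 7.26 = 9.34 mm
δ = F/k = 12.2/1.8059 = 6.7558 mm
δ < δ_solid → spring does not go solid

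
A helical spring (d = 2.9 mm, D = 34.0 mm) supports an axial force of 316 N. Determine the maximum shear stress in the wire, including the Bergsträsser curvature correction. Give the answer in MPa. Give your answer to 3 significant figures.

Spring index C = D/d = 34.0/2.9 = 11.7241
K_B = (4C+2)/(4C−3) = 48.897/43.897 = 1.1139
τ₀ = 8FD/(πd³) = 8·316·34.0/(π·2.9³) = 85952/76.62 = 1121.8 MPa
τ_max = K·τ₀ = 1.1139 × 1121.8 = 1249.6 MPa

1250 MPa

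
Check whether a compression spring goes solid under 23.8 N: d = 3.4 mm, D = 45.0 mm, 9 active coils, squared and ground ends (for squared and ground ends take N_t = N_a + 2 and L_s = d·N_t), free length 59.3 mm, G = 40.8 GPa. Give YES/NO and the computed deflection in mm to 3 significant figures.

k = Gd⁴/(8D³N_a) = (40.8×10³)(3.4⁴)/(8·45.0³·9) = 0.83101 N/mm
N_t = 11; L_s = 3.4·11 = 37.4 mm; δ_solid = L₀ − L_s = 59.3 − 37.4 = 21.9 mm
δ = F/k = 23.8/0.83101 = 28.64 mm
δ ≥ δ_solid → spring goes solid

YES, δ = 28.6 mm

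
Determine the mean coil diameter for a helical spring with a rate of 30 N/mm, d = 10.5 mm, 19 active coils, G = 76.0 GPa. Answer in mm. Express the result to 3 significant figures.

D = (Gd⁴/(8N_a·k))^(1/3) = (76.0×10³·10.5⁴/(8·19·30))^(1/3)
  = (202584)^(1/3) = 58.7312 mm

58.7 mm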